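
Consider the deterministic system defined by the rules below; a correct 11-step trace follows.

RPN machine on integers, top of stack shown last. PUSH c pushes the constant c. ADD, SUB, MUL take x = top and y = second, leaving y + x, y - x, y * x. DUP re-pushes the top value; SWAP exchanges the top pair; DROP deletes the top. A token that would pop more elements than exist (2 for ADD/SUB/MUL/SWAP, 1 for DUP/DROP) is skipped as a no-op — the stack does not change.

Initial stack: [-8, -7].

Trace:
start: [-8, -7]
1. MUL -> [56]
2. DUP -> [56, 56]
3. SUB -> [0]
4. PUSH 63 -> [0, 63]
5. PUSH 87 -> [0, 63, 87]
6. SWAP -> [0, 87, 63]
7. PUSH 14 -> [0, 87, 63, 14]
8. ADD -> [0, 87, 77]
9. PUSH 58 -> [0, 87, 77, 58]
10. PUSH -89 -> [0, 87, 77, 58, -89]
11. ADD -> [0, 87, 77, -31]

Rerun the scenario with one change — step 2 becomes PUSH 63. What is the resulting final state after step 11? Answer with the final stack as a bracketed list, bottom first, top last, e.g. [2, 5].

[-7, 87, 77, -31]

(re-executing from step 2 with the substitution; state before step 2: [56])
2. PUSH 63 -> [56, 63]
3. SUB -> [-7]
4. PUSH 63 -> [-7, 63]
5. PUSH 87 -> [-7, 63, 87]
6. SWAP -> [-7, 87, 63]
7. PUSH 14 -> [-7, 87, 63, 14]
8. ADD -> [-7, 87, 77]
9. PUSH 58 -> [-7, 87, 77, 58]
10. PUSH -89 -> [-7, 87, 77, 58, -89]
11. ADD -> [-7, 87, 77, -31]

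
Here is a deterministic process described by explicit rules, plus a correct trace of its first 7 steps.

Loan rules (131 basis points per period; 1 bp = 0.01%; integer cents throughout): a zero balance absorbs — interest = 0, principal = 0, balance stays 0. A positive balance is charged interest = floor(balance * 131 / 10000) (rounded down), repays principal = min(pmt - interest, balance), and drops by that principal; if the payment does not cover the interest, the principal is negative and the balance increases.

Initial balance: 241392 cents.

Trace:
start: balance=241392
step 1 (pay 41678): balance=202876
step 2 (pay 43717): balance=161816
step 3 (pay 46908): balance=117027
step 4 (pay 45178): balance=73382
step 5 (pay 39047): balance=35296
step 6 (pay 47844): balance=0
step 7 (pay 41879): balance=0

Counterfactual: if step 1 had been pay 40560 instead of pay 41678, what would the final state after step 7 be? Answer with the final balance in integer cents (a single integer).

(re-executing from step 1 with the substitution; state before step 1: balance=241392)
step 1 (pay 40560): balance=203994
step 2 (pay 43717): balance=162949
step 3 (pay 46908): balance=118175
step 4 (pay 45178): balance=74545
step 5 (pay 39047): balance=36474
step 6 (pay 47844): balance=0
step 7 (pay 41879): balance=0

0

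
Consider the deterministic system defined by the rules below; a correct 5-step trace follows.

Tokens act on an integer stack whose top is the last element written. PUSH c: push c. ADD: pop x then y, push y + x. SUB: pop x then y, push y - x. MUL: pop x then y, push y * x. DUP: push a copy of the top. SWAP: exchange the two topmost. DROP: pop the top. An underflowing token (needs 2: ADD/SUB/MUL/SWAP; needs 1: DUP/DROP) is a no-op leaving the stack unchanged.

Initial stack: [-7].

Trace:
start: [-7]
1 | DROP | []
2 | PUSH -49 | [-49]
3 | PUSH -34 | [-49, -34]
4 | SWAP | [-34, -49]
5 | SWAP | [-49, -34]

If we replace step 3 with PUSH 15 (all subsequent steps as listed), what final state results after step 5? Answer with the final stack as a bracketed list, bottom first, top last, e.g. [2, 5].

(re-executing from step 3 with the substitution; state before step 3: [-49])
3 | PUSH 15 | [-49, 15]
4 | SWAP | [15, -49]
5 | SWAP | [-49, 15]

[-49, 15]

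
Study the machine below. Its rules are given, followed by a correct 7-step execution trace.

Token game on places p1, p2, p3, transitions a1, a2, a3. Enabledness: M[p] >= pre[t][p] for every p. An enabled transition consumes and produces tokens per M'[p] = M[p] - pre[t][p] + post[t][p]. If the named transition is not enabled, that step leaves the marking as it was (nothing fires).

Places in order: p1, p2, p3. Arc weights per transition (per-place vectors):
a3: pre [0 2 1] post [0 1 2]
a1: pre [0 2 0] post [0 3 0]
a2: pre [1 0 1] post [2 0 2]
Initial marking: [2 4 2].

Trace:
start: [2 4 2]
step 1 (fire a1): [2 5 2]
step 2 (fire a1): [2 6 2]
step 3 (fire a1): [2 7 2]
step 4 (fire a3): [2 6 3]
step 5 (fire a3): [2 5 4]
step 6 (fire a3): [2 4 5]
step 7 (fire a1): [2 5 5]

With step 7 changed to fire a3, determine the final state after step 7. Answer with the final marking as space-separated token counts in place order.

(re-executing from step 7 with the substitution; state before step 7: [2 4 5])
step 7 (fire a3): [2 3 6]

2 3 6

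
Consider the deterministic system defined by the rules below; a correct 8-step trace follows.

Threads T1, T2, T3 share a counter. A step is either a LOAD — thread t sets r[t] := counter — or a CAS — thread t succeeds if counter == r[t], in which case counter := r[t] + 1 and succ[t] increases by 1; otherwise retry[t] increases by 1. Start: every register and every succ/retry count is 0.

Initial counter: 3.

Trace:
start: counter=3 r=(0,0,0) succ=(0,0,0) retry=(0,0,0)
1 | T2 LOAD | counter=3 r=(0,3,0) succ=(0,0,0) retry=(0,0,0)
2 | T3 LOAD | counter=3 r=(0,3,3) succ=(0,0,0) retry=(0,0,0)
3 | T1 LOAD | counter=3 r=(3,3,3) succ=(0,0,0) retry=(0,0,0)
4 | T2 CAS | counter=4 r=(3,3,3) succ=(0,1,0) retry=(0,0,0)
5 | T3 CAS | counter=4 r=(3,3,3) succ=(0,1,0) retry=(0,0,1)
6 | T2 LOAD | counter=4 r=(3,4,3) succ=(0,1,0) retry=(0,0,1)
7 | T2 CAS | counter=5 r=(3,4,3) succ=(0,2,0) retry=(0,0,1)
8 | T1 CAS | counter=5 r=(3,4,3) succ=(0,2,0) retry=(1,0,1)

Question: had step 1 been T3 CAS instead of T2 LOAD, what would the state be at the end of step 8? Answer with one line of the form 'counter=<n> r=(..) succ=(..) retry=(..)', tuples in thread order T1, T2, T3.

(re-executing from step 1 with the substitution; state before step 1: counter=3 r=(0,0,0) succ=(0,0,0) retry=(0,0,0))
1 | T3 CAS | counter=3 r=(0,0,0) succ=(0,0,0) retry=(0,0,1)
2 | T3 LOAD | counter=3 r=(0,0,3) succ=(0,0,0) retry=(0,0,1)
3 | T1 LOAD | counter=3 r=(3,0,3) succ=(0,0,0) retry=(0,0,1)
4 | T2 CAS | counter=3 r=(3,0,3) succ=(0,0,0) retry=(0,1,1)
5 | T3 CAS | counter=4 r=(3,0,3) succ=(0,0,1) retry=(0,1,1)
6 | T2 LOAD | counter=4 r=(3,4,3) succ=(0,0,1) retry=(0,1,1)
7 | T2 CAS | counter=5 r=(3,4,3) succ=(0,1,1) retry=(0,1,1)
8 | T1 CAS | counter=5 r=(3,4,3) succ=(0,1,1) retry=(1,1,1)

counter=5 r=(3,4,3) succ=(0,1,1) retry=(1,1,1)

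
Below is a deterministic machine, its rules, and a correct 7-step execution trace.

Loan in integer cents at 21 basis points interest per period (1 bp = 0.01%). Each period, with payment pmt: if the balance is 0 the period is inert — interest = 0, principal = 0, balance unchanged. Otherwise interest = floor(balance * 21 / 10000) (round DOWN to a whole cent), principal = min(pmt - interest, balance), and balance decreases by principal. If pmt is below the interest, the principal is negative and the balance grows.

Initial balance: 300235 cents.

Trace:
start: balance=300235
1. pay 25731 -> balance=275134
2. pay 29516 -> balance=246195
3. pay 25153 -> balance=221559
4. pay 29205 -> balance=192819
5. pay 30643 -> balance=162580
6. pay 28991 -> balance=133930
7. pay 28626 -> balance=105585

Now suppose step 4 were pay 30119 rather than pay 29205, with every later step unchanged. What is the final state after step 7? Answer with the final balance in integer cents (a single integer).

104666

(re-executing from step 4 with the substitution; state before step 4: balance=221559)
4. pay 30119 -> balance=191905
5. pay 30643 -> balance=161665
6. pay 28991 -> balance=133013
7. pay 28626 -> balance=104666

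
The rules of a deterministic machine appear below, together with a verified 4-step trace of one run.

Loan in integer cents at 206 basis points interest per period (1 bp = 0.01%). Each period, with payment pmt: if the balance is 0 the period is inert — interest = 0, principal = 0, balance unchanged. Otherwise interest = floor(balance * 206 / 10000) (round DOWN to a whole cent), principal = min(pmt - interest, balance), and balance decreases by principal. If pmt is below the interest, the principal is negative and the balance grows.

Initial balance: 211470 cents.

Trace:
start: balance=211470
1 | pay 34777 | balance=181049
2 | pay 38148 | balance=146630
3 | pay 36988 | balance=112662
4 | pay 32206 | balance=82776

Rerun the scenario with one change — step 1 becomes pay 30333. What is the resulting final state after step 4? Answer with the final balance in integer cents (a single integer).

87502

(re-executing from step 1 with the substitution; state before step 1: balance=211470)
1 | pay 30333 | balance=185493
2 | pay 38148 | balance=151166
3 | pay 36988 | balance=117292
4 | pay 32206 | balance=87502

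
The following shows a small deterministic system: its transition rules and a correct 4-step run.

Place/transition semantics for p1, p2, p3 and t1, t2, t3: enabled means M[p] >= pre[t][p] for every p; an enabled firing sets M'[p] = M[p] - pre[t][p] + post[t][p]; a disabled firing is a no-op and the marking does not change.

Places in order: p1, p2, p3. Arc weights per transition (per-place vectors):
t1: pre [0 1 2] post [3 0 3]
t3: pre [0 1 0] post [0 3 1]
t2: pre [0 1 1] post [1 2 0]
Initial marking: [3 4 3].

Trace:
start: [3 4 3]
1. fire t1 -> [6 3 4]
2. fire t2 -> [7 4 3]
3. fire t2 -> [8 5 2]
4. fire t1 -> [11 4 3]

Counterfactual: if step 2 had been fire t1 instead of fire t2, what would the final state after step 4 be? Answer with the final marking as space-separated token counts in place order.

13 2 5

(re-executing from step 2 with the substitution; state before step 2: [6 3 4])
2. fire t1 -> [9 2 5]
3. fire t2 -> [10 3 4]
4. fire t1 -> [13 2 5]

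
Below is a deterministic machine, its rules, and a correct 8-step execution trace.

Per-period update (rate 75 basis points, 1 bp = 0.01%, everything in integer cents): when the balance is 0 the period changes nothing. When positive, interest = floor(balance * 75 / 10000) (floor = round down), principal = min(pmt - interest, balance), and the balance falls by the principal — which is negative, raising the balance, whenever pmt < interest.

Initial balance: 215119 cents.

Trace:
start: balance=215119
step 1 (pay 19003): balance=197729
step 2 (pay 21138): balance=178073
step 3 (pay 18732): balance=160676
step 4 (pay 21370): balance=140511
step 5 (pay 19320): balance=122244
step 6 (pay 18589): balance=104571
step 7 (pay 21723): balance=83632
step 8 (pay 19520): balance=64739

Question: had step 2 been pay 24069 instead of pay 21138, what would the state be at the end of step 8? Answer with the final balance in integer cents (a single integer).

61673

(re-executing from step 2 with the substitution; state before step 2: balance=197729)
step 2 (pay 24069): balance=175142
step 3 (pay 18732): balance=157723
step 4 (pay 21370): balance=137535
step 5 (pay 19320): balance=119246
step 6 (pay 18589): balance=101551
step 7 (pay 21723): balance=80589
step 8 (pay 19520): balance=61673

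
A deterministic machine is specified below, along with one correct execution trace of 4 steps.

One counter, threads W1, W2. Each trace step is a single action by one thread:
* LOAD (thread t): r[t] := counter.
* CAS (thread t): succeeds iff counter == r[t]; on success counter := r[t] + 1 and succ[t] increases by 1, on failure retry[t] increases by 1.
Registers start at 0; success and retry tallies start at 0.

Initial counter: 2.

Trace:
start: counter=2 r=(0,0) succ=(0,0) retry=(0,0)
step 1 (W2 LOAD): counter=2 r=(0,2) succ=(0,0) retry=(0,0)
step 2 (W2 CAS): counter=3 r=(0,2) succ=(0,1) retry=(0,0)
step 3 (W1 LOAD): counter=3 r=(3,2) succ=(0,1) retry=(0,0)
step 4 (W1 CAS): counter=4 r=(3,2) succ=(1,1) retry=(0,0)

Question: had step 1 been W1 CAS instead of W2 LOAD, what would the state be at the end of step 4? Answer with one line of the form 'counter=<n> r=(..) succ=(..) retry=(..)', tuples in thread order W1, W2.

counter=3 r=(2,0) succ=(1,0) retry=(1,1)

(re-executing from step 1 with the substitution; state before step 1: counter=2 r=(0,0) succ=(0,0) retry=(0,0))
step 1 (W1 CAS): counter=2 r=(0,0) succ=(0,0) retry=(1,0)
step 2 (W2 CAS): counter=2 r=(0,0) succ=(0,0) retry=(1,1)
step 3 (W1 LOAD): counter=2 r=(2,0) succ=(0,0) retry=(1,1)
step 4 (W1 CAS): counter=3 r=(2,0) succ=(1,0) retry=(1,1)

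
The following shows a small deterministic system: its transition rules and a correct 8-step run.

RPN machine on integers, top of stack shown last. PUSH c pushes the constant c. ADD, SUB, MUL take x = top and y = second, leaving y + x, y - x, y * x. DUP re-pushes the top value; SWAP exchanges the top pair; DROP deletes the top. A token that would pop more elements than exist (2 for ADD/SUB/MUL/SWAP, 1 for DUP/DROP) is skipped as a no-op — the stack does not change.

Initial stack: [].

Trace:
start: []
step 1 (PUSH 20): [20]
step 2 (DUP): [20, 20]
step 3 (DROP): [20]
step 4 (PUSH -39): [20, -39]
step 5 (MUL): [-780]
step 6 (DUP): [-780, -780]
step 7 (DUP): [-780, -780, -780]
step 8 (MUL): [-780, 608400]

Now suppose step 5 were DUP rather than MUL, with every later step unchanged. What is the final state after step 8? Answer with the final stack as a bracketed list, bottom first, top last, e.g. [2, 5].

[20, -39, -39, 1521]

(re-executing from step 5 with the substitution; state before step 5: [20, -39])
step 5 (DUP): [20, -39, -39]
step 6 (DUP): [20, -39, -39, -39]
step 7 (DUP): [20, -39, -39, -39, -39]
step 8 (MUL): [20, -39, -39, 1521]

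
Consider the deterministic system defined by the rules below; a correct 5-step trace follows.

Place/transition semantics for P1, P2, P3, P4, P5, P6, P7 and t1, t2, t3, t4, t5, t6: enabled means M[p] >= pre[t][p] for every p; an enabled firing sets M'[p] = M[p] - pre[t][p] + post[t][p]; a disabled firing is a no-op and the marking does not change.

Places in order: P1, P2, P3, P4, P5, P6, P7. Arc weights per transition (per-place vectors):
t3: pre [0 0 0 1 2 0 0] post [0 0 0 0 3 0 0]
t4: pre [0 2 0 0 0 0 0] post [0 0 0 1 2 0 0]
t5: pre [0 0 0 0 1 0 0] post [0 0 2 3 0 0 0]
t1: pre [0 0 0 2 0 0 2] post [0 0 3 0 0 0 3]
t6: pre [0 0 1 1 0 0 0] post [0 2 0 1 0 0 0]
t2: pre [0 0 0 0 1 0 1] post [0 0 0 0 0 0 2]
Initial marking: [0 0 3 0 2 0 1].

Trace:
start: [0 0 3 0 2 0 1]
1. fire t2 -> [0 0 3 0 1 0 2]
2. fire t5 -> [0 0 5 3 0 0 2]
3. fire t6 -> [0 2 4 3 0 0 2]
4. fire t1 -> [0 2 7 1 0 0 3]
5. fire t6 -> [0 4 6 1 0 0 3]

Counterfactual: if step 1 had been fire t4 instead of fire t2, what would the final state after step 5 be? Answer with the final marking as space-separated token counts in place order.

0 4 3 3 1 0 1

(re-executing from step 1 with the substitution; state before step 1: [0 0 3 0 2 0 1])
1. fire t4 -> [0 0 3 0 2 0 1]
2. fire t5 -> [0 0 5 3 1 0 1]
3. fire t6 -> [0 2 4 3 1 0 1]
4. fire t1 -> [0 2 4 3 1 0 1]
5. fire t6 -> [0 4 3 3 1 0 1]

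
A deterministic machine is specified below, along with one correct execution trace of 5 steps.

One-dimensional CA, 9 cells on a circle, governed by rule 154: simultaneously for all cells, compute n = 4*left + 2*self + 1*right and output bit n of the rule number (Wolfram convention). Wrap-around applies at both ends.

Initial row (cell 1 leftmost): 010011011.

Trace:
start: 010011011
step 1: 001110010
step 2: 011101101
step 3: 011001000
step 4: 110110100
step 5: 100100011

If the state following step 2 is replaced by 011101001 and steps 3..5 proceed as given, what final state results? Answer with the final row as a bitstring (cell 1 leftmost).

state after step 2 := 011101001
step 3: 011000110
step 4: 110101101
step 5: 100001001

100001001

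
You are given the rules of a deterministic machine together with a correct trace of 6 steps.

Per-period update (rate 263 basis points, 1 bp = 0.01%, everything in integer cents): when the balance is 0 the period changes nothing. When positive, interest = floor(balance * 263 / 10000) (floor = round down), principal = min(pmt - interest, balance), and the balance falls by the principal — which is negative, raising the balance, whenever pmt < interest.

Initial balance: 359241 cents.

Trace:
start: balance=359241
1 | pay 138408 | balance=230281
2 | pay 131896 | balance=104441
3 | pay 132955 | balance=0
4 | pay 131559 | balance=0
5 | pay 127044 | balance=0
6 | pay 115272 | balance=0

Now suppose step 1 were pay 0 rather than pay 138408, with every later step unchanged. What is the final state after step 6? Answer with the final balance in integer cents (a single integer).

0

(re-executing from step 1 with the substitution; state before step 1: balance=359241)
1 | pay 0 | balance=368689
2 | pay 131896 | balance=246489
3 | pay 132955 | balance=120016
4 | pay 131559 | balance=0
5 | pay 127044 | balance=0
6 | pay 115272 | balance=0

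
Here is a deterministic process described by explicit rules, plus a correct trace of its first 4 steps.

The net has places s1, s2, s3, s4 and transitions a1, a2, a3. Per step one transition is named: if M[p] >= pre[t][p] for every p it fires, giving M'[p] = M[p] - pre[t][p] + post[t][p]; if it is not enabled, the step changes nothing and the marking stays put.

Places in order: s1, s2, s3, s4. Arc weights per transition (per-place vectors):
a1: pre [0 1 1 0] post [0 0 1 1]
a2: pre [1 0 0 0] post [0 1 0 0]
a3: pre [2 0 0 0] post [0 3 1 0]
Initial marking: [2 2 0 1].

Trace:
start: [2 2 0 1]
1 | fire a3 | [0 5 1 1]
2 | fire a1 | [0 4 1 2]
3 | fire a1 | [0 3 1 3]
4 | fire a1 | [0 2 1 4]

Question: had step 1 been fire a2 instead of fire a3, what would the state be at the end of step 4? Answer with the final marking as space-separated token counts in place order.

1 3 0 1

(re-executing from step 1 with the substitution; state before step 1: [2 2 0 1])
1 | fire a2 | [1 3 0 1]
2 | fire a1 | [1 3 0 1]
3 | fire a1 | [1 3 0 1]
4 | fire a1 | [1 3 0 1]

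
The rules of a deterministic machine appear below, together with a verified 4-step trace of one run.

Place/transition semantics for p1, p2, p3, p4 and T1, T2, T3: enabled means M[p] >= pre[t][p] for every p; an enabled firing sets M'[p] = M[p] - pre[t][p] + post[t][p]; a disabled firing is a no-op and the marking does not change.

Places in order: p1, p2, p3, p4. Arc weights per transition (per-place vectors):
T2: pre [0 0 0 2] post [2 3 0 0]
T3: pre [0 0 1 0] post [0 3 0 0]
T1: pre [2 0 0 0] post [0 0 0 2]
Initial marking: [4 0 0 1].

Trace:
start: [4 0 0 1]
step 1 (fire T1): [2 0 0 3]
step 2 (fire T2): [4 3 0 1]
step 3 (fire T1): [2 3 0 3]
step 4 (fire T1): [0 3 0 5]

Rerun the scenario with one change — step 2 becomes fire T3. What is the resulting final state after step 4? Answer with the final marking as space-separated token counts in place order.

0 0 0 5

(re-executing from step 2 with the substitution; state before step 2: [2 0 0 3])
step 2 (fire T3): [2 0 0 3]
step 3 (fire T1): [0 0 0 5]
step 4 (fire T1): [0 0 0 5]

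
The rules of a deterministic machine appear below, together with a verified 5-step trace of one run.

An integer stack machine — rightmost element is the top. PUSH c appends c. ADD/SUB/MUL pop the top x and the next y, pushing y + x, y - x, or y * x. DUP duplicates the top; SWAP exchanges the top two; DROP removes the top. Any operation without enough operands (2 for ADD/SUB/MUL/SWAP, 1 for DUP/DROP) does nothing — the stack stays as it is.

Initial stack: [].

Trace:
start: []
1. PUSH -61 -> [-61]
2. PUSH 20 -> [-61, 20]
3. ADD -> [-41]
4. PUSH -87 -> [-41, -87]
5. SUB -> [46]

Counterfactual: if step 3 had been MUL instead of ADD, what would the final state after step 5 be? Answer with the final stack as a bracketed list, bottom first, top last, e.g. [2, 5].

[-1133]

(re-executing from step 3 with the substitution; state before step 3: [-61, 20])
3. MUL -> [-1220]
4. PUSH -87 -> [-1220, -87]
5. SUB -> [-1133]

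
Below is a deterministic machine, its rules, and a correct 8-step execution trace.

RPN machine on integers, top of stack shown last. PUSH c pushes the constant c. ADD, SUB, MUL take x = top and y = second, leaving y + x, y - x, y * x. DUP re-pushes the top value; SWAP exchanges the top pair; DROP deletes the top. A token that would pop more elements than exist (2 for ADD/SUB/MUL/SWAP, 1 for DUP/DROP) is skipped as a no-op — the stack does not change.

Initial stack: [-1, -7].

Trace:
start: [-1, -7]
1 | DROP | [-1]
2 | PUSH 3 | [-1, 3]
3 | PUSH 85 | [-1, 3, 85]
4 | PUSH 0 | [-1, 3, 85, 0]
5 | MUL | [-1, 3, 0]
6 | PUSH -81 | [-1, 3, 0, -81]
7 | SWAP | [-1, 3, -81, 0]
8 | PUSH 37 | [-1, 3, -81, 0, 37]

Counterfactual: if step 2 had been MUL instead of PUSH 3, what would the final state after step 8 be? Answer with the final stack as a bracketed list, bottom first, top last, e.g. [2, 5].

(re-executing from step 2 with the substitution; state before step 2: [-1])
2 | MUL | [-1]
3 | PUSH 85 | [-1, 85]
4 | PUSH 0 | [-1, 85, 0]
5 | MUL | [-1, 0]
6 | PUSH -81 | [-1, 0, -81]
7 | SWAP | [-1, -81, 0]
8 | PUSH 37 | [-1, -81, 0, 37]

[-1, -81, 0, 37]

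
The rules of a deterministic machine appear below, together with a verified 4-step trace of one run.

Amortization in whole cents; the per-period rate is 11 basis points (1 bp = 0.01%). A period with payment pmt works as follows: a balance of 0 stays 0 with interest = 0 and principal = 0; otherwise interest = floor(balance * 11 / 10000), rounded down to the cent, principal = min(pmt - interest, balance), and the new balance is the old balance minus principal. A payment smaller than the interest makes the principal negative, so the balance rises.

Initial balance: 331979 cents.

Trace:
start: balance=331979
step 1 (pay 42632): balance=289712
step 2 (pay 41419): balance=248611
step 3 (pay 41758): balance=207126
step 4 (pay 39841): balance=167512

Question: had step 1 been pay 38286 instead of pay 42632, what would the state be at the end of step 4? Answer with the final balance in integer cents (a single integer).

(re-executing from step 1 with the substitution; state before step 1: balance=331979)
step 1 (pay 38286): balance=294058
step 2 (pay 41419): balance=252962
step 3 (pay 41758): balance=211482
step 4 (pay 39841): balance=171873

171873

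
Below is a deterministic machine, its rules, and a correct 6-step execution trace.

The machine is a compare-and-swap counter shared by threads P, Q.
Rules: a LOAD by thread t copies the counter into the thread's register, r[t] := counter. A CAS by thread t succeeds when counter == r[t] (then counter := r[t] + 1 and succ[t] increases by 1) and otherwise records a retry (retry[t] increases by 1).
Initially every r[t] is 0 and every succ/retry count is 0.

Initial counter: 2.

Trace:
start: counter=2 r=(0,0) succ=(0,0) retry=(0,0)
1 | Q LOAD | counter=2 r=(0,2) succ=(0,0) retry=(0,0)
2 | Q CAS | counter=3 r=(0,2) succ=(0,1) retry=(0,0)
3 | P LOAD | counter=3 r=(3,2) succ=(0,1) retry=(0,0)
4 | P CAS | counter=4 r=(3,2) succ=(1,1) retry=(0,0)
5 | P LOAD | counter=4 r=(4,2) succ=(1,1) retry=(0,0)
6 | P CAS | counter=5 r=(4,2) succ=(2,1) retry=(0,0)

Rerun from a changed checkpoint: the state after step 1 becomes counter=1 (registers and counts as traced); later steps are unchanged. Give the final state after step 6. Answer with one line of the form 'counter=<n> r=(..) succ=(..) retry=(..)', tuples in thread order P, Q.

state after step 1 := counter=1 r=(0,2) succ=(0,0) retry=(0,0)
2 | Q CAS | counter=1 r=(0,2) succ=(0,0) retry=(0,1)
3 | P LOAD | counter=1 r=(1,2) succ=(0,0) retry=(0,1)
4 | P CAS | counter=2 r=(1,2) succ=(1,0) retry=(0,1)
5 | P LOAD | counter=2 r=(2,2) succ=(1,0) retry=(0,1)
6 | P CAS | counter=3 r=(2,2) succ=(2,0) retry=(0,1)

counter=3 r=(2,2) succ=(2,0) retry=(0,1)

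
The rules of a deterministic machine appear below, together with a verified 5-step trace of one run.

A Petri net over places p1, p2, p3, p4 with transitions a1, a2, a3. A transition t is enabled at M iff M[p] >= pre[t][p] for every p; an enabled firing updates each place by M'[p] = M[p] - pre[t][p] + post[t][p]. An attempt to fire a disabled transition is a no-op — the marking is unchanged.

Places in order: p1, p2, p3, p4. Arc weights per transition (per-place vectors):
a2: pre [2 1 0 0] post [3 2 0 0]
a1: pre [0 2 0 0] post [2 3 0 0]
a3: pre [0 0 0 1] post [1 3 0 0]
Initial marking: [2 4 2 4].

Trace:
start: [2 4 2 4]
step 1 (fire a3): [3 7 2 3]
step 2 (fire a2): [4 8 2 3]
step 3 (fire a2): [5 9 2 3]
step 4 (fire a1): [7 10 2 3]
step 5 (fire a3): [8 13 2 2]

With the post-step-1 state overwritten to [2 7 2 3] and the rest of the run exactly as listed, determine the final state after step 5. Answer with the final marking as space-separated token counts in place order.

7 13 2 2

state after step 1 := [2 7 2 3]
step 2 (fire a2): [3 8 2 3]
step 3 (fire a2): [4 9 2 3]
step 4 (fire a1): [6 10 2 3]
step 5 (fire a3): [7 13 2 2]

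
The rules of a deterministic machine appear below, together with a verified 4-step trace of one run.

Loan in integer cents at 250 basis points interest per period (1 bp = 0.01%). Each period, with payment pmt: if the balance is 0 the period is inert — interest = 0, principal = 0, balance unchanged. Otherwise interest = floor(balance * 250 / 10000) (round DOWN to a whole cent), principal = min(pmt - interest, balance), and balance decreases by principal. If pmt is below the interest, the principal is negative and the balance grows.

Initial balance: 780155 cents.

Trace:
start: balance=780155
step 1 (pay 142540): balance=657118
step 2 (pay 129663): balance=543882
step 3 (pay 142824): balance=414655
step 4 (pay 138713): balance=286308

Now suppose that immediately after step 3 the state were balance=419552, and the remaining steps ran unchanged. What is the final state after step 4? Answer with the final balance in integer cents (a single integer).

291327

state after step 3 := balance=419552
step 4 (pay 138713): balance=291327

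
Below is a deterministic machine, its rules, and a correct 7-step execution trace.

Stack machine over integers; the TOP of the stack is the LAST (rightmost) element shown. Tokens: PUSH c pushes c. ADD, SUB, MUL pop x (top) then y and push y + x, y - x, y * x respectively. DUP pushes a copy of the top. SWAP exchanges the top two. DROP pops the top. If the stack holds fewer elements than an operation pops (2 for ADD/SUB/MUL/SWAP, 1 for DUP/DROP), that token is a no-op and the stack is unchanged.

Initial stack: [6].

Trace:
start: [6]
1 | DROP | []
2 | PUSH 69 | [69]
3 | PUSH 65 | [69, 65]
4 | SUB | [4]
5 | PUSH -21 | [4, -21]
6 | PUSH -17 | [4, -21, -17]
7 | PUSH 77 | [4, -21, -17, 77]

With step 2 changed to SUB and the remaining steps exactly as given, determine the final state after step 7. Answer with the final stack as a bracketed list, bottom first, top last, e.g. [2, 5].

[65, -21, -17, 77]

(re-executing from step 2 with the substitution; state before step 2: [])
2 | SUB | []
3 | PUSH 65 | [65]
4 | SUB | [65]
5 | PUSH -21 | [65, -21]
6 | PUSH -17 | [65, -21, -17]
7 | PUSH 77 | [65, -21, -17, 77]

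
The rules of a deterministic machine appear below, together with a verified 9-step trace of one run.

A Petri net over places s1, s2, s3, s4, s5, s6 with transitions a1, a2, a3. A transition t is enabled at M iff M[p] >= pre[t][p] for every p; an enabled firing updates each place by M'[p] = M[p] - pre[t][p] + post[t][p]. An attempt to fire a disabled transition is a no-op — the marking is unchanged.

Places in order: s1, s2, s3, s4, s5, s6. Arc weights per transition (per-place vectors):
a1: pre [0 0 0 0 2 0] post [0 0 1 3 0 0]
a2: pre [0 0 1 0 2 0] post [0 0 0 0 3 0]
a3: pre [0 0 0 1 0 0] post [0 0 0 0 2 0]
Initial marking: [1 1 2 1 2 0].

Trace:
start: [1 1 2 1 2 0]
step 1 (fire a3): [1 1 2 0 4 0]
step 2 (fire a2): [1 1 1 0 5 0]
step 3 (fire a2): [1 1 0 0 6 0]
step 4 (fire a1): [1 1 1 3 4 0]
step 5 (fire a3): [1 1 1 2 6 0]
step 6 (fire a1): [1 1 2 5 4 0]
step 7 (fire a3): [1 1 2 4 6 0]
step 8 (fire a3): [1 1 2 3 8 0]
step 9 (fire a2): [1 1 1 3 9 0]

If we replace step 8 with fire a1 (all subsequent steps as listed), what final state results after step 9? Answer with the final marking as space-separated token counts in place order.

1 1 2 7 5 0

(re-executing from step 8 with the substitution; state before step 8: [1 1 2 4 6 0])
step 8 (fire a1): [1 1 3 7 4 0]
step 9 (fire a2): [1 1 2 7 5 0]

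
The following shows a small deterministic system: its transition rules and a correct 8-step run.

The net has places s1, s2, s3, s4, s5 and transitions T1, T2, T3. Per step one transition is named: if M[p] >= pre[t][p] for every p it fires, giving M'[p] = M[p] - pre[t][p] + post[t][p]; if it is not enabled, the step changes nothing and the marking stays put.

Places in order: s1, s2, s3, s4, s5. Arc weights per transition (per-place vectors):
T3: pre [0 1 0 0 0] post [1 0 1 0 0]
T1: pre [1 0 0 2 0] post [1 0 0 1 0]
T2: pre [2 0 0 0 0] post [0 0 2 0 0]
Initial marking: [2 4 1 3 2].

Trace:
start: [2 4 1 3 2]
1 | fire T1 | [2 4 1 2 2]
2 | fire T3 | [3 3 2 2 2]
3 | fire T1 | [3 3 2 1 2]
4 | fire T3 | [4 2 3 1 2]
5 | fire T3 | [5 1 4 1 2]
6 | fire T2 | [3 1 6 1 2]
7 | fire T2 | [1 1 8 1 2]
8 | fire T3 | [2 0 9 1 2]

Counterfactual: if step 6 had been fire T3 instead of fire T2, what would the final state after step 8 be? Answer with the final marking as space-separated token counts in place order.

4 0 7 1 2

(re-executing from step 6 with the substitution; state before step 6: [5 1 4 1 2])
6 | fire T3 | [6 0 5 1 2]
7 | fire T2 | [4 0 7 1 2]
8 | fire T3 | [4 0 7 1 2]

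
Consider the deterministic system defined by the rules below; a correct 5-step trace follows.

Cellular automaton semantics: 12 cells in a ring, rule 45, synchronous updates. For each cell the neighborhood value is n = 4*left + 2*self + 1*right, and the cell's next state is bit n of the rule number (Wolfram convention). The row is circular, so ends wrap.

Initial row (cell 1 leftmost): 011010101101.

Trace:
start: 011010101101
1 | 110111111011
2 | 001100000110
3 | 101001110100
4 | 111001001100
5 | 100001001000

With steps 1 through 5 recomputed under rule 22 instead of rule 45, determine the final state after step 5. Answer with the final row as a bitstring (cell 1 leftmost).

111110111110

(re-executing steps 1..5 under rule 22; state before step 1: 011010101101)
1 | 000010100001
2 | 100110110011
3 | 011000001100
4 | 100100010010
5 | 111110111110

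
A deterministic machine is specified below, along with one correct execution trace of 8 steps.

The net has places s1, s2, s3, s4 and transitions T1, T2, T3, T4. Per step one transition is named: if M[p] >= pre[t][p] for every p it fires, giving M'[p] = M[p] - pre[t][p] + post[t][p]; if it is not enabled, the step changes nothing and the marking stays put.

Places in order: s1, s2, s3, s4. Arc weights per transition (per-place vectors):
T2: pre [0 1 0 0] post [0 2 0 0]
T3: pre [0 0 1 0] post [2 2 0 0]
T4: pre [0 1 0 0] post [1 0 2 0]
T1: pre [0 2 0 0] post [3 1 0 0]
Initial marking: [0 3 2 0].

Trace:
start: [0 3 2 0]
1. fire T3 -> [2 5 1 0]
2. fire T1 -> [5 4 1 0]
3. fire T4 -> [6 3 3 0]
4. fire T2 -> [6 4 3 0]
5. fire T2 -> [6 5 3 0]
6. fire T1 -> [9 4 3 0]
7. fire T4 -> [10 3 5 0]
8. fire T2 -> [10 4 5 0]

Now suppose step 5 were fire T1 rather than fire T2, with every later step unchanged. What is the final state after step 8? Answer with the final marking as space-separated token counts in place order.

(re-executing from step 5 with the substitution; state before step 5: [6 4 3 0])
5. fire T1 -> [9 3 3 0]
6. fire T1 -> [12 2 3 0]
7. fire T4 -> [13 1 5 0]
8. fire T2 -> [13 2 5 0]

13 2 5 0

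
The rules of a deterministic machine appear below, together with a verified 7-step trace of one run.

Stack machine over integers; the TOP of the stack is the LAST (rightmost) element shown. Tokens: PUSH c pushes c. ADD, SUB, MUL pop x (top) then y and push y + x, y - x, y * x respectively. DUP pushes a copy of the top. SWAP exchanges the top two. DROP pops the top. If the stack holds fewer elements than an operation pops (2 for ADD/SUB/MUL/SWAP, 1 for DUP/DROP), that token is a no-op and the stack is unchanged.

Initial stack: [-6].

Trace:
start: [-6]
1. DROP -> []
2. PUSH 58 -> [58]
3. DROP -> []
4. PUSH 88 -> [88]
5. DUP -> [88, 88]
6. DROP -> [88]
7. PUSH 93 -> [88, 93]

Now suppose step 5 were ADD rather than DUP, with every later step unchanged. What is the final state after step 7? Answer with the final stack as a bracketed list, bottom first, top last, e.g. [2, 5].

[93]

(re-executing from step 5 with the substitution; state before step 5: [88])
5. ADD -> [88]
6. DROP -> []
7. PUSH 93 -> [93]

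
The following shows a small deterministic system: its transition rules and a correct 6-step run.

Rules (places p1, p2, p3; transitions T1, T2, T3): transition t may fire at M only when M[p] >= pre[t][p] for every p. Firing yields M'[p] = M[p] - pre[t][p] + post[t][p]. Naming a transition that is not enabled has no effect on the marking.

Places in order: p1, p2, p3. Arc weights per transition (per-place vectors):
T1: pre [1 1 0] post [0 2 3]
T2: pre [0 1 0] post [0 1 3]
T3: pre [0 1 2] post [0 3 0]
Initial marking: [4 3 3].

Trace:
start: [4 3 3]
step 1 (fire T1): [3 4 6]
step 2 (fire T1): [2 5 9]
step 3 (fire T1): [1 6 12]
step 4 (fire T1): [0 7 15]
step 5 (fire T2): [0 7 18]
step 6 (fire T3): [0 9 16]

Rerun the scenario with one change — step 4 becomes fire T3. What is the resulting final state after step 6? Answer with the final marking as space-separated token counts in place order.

1 10 11

(re-executing from step 4 with the substitution; state before step 4: [1 6 12])
step 4 (fire T3): [1 8 10]
step 5 (fire T2): [1 8 13]
step 6 (fire T3): [1 10 11]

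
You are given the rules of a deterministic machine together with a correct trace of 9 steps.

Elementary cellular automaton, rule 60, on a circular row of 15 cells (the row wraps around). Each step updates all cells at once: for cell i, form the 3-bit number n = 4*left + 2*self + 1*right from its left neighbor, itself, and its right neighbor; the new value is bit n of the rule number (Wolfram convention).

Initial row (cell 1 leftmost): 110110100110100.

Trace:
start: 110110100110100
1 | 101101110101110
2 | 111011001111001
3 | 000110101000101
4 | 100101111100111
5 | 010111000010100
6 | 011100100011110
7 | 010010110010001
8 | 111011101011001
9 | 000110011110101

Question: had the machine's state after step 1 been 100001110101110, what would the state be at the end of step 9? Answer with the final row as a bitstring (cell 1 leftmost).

001010011101101

state after step 1 := 100001110101110
2 | 110001001111001
3 | 001001101000101
4 | 101101011100111
5 | 011011110010100
6 | 010110001011110
7 | 011101001110001
8 | 110011101001001
9 | 001010011101101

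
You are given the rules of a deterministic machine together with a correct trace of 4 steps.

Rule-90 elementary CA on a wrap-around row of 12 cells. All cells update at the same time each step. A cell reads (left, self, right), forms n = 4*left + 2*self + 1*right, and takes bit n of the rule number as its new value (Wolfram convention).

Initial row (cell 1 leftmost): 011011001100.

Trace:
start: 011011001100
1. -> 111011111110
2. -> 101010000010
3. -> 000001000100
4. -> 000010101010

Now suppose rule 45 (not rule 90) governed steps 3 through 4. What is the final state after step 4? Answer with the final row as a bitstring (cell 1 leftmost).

000001100110

(re-executing steps 3..4 under rule 45; state before step 3: 101010000010)
3. -> 111110111011
4. -> 000001100110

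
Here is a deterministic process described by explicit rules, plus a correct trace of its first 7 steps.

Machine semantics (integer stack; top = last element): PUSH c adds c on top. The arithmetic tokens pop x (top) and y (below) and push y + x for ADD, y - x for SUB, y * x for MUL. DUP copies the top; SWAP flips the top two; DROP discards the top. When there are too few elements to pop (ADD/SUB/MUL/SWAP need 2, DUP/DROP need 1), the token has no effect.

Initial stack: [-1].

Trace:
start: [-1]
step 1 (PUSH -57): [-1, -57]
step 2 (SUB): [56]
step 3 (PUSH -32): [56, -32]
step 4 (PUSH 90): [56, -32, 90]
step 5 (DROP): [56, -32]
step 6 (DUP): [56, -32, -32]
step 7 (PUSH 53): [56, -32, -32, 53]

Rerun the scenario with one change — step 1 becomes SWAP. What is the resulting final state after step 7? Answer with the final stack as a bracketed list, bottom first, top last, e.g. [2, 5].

(re-executing from step 1 with the substitution; state before step 1: [-1])
step 1 (SWAP): [-1]
step 2 (SUB): [-1]
step 3 (PUSH -32): [-1, -32]
step 4 (PUSH 90): [-1, -32, 90]
step 5 (DROP): [-1, -32]
step 6 (DUP): [-1, -32, -32]
step 7 (PUSH 53): [-1, -32, -32, 53]

[-1, -32, -32, 53]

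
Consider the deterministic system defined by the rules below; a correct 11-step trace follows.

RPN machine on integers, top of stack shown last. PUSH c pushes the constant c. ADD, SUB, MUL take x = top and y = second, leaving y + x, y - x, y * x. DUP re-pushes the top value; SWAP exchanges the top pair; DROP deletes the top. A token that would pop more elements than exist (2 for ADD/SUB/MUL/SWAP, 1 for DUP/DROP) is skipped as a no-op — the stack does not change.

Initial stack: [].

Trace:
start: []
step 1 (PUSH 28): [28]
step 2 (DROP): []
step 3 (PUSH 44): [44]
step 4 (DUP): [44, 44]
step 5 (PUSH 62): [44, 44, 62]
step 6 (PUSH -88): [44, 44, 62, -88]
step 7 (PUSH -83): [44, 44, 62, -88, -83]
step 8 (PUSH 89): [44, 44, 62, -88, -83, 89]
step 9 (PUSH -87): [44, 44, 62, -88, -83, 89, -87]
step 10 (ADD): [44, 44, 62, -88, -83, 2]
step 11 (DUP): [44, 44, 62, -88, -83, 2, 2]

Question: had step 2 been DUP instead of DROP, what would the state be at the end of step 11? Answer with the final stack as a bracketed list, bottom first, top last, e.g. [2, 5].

(re-executing from step 2 with the substitution; state before step 2: [28])
step 2 (DUP): [28, 28]
step 3 (PUSH 44): [28, 28, 44]
step 4 (DUP): [28, 28, 44, 44]
step 5 (PUSH 62): [28, 28, 44, 44, 62]
step 6 (PUSH -88): [28, 28, 44, 44, 62, -88]
step 7 (PUSH -83): [28, 28, 44, 44, 62, -88, -83]
step 8 (PUSH 89): [28, 28, 44, 44, 62, -88, -83, 89]
step 9 (PUSH -87): [28, 28, 44, 44, 62, -88, -83, 89, -87]
step 10 (ADD): [28, 28, 44, 44, 62, -88, -83, 2]
step 11 (DUP): [28, 28, 44, 44, 62, -88, -83, 2, 2]

[28, 28, 44, 44, 62, -88, -83, 2, 2]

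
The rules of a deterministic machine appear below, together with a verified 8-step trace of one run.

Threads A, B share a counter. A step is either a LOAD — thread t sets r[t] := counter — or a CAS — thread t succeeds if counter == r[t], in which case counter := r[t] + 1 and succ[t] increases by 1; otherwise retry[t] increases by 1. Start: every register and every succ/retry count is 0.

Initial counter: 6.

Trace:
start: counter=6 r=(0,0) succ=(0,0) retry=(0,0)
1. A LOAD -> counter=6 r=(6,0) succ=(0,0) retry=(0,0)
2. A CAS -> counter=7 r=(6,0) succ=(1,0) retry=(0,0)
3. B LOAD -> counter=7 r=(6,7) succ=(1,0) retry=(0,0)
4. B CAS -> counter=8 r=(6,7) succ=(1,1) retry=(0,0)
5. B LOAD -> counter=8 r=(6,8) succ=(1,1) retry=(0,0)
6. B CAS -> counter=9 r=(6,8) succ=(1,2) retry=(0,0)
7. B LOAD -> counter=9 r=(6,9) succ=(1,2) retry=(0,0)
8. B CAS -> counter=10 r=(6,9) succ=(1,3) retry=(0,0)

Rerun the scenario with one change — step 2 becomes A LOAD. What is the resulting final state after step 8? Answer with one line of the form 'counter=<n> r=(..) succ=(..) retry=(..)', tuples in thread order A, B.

counter=9 r=(6,8) succ=(0,3) retry=(0,0)

(re-executing from step 2 with the substitution; state before step 2: counter=6 r=(6,0) succ=(0,0) retry=(0,0))
2. A LOAD -> counter=6 r=(6,0) succ=(0,0) retry=(0,0)
3. B LOAD -> counter=6 r=(6,6) succ=(0,0) retry=(0,0)
4. B CAS -> counter=7 r=(6,6) succ=(0,1) retry=(0,0)
5. B LOAD -> counter=7 r=(6,7) succ=(0,1) retry=(0,0)
6. B CAS -> counter=8 r=(6,7) succ=(0,2) retry=(0,0)
7. B LOAD -> counter=8 r=(6,8) succ=(0,2) retry=(0,0)
8. B CAS -> counter=9 r=(6,8) succ=(0,3) retry=(0,0)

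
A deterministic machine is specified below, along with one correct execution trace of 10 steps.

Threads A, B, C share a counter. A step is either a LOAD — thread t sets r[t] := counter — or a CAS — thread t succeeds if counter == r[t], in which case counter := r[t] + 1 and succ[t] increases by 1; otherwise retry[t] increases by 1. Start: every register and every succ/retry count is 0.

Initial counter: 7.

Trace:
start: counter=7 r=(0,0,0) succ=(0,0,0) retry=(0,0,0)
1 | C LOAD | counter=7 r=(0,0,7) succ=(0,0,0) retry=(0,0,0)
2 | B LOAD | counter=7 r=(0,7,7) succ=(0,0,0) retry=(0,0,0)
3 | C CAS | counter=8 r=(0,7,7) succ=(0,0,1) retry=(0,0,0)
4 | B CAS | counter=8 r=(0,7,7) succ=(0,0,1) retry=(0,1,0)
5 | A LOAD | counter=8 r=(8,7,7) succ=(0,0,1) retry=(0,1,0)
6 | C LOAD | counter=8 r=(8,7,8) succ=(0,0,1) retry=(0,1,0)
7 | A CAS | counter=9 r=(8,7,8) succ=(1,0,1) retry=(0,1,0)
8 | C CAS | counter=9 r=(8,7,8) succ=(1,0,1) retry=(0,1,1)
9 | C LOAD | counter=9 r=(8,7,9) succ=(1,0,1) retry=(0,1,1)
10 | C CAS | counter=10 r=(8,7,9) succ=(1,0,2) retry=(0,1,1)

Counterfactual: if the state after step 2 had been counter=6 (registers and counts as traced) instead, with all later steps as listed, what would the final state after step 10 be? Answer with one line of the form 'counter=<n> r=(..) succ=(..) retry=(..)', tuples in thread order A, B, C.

state after step 2 := counter=6 r=(0,7,7) succ=(0,0,0) retry=(0,0,0)
3 | C CAS | counter=6 r=(0,7,7) succ=(0,0,0) retry=(0,0,1)
4 | B CAS | counter=6 r=(0,7,7) succ=(0,0,0) retry=(0,1,1)
5 | A LOAD | counter=6 r=(6,7,7) succ=(0,0,0) retry=(0,1,1)
6 | C LOAD | counter=6 r=(6,7,6) succ=(0,0,0) retry=(0,1,1)
7 | A CAS | counter=7 r=(6,7,6) succ=(1,0,0) retry=(0,1,1)
8 | C CAS | counter=7 r=(6,7,6) succ=(1,0,0) retry=(0,1,2)
9 | C LOAD | counter=7 r=(6,7,7) succ=(1,0,0) retry=(0,1,2)
10 | C CAS | counter=8 r=(6,7,7) succ=(1,0,1) retry=(0,1,2)

counter=8 r=(6,7,7) succ=(1,0,1) retry=(0,1,2)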